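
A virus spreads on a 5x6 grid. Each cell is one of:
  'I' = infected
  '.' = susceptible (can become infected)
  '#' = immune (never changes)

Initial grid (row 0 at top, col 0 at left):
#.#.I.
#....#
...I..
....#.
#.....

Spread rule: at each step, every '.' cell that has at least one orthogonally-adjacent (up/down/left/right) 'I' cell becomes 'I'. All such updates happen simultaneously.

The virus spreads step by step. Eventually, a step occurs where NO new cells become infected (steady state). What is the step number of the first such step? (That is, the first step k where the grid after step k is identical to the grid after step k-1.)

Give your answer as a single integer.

Answer: 5

Derivation:
Step 0 (initial): 2 infected
Step 1: +7 new -> 9 infected
Step 2: +5 new -> 14 infected
Step 3: +6 new -> 20 infected
Step 4: +4 new -> 24 infected
Step 5: +0 new -> 24 infected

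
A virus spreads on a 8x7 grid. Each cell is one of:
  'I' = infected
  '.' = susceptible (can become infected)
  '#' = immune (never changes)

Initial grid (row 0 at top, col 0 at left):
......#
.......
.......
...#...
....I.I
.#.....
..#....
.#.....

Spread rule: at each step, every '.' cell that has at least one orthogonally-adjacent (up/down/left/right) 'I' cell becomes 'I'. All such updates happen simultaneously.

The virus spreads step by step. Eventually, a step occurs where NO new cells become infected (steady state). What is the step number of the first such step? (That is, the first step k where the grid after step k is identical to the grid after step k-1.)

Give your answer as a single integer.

Answer: 9

Derivation:
Step 0 (initial): 2 infected
Step 1: +6 new -> 8 infected
Step 2: +8 new -> 16 infected
Step 3: +11 new -> 27 infected
Step 4: +8 new -> 35 infected
Step 5: +7 new -> 42 infected
Step 6: +4 new -> 46 infected
Step 7: +4 new -> 50 infected
Step 8: +1 new -> 51 infected
Step 9: +0 new -> 51 infected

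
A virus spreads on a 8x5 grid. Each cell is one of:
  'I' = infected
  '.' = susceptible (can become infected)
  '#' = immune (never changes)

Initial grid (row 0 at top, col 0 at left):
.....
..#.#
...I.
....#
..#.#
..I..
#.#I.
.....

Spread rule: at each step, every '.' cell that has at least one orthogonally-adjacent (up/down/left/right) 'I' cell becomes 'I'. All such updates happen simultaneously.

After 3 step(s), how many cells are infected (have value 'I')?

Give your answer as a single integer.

Answer: 28

Derivation:
Step 0 (initial): 3 infected
Step 1: +8 new -> 11 infected
Step 2: +10 new -> 21 infected
Step 3: +7 new -> 28 infected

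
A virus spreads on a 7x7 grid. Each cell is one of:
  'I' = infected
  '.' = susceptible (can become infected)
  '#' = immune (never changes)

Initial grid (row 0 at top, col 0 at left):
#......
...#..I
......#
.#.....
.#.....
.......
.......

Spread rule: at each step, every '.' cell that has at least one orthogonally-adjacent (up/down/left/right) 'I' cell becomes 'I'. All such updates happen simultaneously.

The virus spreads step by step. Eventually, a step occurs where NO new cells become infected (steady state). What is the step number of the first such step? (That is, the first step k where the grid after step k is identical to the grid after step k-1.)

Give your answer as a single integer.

Step 0 (initial): 1 infected
Step 1: +2 new -> 3 infected
Step 2: +3 new -> 6 infected
Step 3: +3 new -> 9 infected
Step 4: +5 new -> 14 infected
Step 5: +6 new -> 20 infected
Step 6: +8 new -> 28 infected
Step 7: +6 new -> 34 infected
Step 8: +4 new -> 38 infected
Step 9: +3 new -> 41 infected
Step 10: +2 new -> 43 infected
Step 11: +1 new -> 44 infected
Step 12: +0 new -> 44 infected

Answer: 12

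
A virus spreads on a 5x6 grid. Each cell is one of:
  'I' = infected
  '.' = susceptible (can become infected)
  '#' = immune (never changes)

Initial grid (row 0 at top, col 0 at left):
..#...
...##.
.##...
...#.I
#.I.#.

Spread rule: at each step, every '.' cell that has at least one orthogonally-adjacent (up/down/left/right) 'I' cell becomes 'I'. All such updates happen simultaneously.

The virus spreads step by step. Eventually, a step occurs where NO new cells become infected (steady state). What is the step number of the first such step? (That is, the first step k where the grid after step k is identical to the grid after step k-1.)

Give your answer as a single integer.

Step 0 (initial): 2 infected
Step 1: +6 new -> 8 infected
Step 2: +3 new -> 11 infected
Step 3: +3 new -> 14 infected
Step 4: +2 new -> 16 infected
Step 5: +2 new -> 18 infected
Step 6: +2 new -> 20 infected
Step 7: +2 new -> 22 infected
Step 8: +0 new -> 22 infected

Answer: 8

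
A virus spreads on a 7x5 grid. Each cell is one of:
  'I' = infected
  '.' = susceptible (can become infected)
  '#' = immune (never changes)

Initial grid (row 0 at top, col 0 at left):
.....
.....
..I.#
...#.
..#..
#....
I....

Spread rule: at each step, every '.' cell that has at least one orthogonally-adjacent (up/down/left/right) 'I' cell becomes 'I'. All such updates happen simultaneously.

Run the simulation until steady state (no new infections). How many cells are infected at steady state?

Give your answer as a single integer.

Step 0 (initial): 2 infected
Step 1: +5 new -> 7 infected
Step 2: +7 new -> 14 infected
Step 3: +8 new -> 22 infected
Step 4: +5 new -> 27 infected
Step 5: +2 new -> 29 infected
Step 6: +1 new -> 30 infected
Step 7: +1 new -> 31 infected
Step 8: +0 new -> 31 infected

Answer: 31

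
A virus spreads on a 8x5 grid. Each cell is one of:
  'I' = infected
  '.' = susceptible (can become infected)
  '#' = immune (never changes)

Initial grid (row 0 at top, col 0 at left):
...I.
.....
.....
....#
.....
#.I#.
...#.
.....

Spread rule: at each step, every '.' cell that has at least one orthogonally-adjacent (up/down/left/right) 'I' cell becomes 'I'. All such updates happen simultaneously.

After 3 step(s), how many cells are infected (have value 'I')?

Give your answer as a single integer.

Step 0 (initial): 2 infected
Step 1: +6 new -> 8 infected
Step 2: +9 new -> 17 infected
Step 3: +11 new -> 28 infected

Answer: 28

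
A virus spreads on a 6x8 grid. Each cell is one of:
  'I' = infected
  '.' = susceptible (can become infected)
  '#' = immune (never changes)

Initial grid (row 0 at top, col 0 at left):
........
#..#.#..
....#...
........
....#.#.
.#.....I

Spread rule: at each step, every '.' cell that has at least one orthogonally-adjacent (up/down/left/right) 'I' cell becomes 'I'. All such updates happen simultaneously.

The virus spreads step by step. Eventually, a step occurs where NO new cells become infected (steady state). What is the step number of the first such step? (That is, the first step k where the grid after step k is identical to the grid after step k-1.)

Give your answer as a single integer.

Answer: 13

Derivation:
Step 0 (initial): 1 infected
Step 1: +2 new -> 3 infected
Step 2: +2 new -> 5 infected
Step 3: +4 new -> 9 infected
Step 4: +4 new -> 13 infected
Step 5: +6 new -> 19 infected
Step 6: +3 new -> 22 infected
Step 7: +4 new -> 26 infected
Step 8: +4 new -> 30 infected
Step 9: +6 new -> 36 infected
Step 10: +3 new -> 39 infected
Step 11: +1 new -> 40 infected
Step 12: +1 new -> 41 infected
Step 13: +0 new -> 41 infected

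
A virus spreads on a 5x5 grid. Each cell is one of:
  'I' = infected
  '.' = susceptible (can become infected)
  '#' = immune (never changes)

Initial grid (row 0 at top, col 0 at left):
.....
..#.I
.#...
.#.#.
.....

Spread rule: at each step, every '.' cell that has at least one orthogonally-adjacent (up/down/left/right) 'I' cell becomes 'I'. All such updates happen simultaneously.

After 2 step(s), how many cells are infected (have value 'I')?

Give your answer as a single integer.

Step 0 (initial): 1 infected
Step 1: +3 new -> 4 infected
Step 2: +3 new -> 7 infected

Answer: 7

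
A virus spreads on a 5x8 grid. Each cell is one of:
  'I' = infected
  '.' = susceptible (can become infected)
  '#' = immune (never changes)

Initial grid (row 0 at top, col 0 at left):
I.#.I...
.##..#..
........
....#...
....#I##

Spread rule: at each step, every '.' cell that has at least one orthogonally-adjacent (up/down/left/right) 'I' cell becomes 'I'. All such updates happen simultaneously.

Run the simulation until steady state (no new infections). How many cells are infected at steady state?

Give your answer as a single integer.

Step 0 (initial): 3 infected
Step 1: +6 new -> 9 infected
Step 2: +6 new -> 15 infected
Step 3: +7 new -> 22 infected
Step 4: +6 new -> 28 infected
Step 5: +3 new -> 31 infected
Step 6: +1 new -> 32 infected
Step 7: +0 new -> 32 infected

Answer: 32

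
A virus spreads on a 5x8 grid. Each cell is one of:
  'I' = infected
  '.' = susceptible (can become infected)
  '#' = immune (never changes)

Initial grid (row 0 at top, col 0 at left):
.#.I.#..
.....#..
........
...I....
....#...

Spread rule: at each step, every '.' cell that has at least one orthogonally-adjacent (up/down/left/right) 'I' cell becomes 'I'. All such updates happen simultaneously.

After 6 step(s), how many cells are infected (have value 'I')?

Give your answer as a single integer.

Step 0 (initial): 2 infected
Step 1: +7 new -> 9 infected
Step 2: +7 new -> 16 infected
Step 3: +7 new -> 23 infected
Step 4: +6 new -> 29 infected
Step 5: +4 new -> 33 infected
Step 6: +2 new -> 35 infected

Answer: 35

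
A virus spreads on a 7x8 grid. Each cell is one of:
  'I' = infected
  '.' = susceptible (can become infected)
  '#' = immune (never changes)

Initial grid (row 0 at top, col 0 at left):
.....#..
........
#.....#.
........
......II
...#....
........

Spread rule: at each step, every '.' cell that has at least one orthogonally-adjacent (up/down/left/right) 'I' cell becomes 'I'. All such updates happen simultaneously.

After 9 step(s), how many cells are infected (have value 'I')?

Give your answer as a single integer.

Step 0 (initial): 2 infected
Step 1: +5 new -> 7 infected
Step 2: +6 new -> 13 infected
Step 3: +6 new -> 19 infected
Step 4: +7 new -> 26 infected
Step 5: +7 new -> 33 infected
Step 6: +7 new -> 40 infected
Step 7: +6 new -> 46 infected
Step 8: +3 new -> 49 infected
Step 9: +2 new -> 51 infected

Answer: 51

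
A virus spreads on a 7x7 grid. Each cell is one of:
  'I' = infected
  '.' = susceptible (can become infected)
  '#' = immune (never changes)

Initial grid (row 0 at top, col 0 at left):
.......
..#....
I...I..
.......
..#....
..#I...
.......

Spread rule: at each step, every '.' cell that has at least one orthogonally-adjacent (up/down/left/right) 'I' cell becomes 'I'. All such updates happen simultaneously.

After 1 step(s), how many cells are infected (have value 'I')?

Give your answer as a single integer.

Answer: 13

Derivation:
Step 0 (initial): 3 infected
Step 1: +10 new -> 13 infected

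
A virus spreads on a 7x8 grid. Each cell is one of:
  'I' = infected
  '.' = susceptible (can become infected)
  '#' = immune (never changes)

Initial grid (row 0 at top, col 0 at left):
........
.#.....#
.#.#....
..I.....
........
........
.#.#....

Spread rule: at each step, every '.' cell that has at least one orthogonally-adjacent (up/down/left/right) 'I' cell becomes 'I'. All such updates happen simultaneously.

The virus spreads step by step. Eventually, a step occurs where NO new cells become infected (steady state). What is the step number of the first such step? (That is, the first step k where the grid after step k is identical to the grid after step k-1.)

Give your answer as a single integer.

Step 0 (initial): 1 infected
Step 1: +4 new -> 5 infected
Step 2: +6 new -> 11 infected
Step 3: +10 new -> 21 infected
Step 4: +9 new -> 30 infected
Step 5: +9 new -> 39 infected
Step 6: +6 new -> 45 infected
Step 7: +3 new -> 48 infected
Step 8: +2 new -> 50 infected
Step 9: +0 new -> 50 infected

Answer: 9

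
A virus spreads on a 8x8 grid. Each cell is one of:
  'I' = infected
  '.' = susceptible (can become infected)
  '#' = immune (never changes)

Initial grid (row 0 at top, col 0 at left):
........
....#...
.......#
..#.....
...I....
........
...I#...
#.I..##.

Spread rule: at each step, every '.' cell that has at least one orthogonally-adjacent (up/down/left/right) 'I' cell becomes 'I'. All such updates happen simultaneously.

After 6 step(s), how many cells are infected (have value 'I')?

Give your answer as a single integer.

Answer: 52

Derivation:
Step 0 (initial): 3 infected
Step 1: +7 new -> 10 infected
Step 2: +8 new -> 18 infected
Step 3: +10 new -> 28 infected
Step 4: +10 new -> 38 infected
Step 5: +9 new -> 47 infected
Step 6: +5 new -> 52 infected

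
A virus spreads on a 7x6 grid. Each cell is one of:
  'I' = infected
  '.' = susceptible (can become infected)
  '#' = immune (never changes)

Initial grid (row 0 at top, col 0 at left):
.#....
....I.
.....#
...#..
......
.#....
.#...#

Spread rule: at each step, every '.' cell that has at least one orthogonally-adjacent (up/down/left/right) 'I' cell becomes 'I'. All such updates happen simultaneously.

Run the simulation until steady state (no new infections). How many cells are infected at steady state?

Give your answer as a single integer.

Answer: 36

Derivation:
Step 0 (initial): 1 infected
Step 1: +4 new -> 5 infected
Step 2: +5 new -> 10 infected
Step 3: +5 new -> 15 infected
Step 4: +6 new -> 21 infected
Step 5: +7 new -> 28 infected
Step 6: +4 new -> 32 infected
Step 7: +2 new -> 34 infected
Step 8: +1 new -> 35 infected
Step 9: +1 new -> 36 infected
Step 10: +0 new -> 36 infected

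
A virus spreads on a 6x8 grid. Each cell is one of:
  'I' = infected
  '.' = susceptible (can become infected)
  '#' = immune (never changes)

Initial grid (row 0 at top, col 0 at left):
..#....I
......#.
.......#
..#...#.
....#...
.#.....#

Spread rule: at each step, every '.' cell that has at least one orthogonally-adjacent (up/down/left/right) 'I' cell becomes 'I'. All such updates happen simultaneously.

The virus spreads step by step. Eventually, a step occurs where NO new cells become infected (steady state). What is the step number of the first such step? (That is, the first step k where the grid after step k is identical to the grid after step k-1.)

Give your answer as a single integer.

Answer: 13

Derivation:
Step 0 (initial): 1 infected
Step 1: +2 new -> 3 infected
Step 2: +1 new -> 4 infected
Step 3: +2 new -> 6 infected
Step 4: +3 new -> 9 infected
Step 5: +4 new -> 13 infected
Step 6: +4 new -> 17 infected
Step 7: +5 new -> 22 infected
Step 8: +7 new -> 29 infected
Step 9: +6 new -> 35 infected
Step 10: +3 new -> 38 infected
Step 11: +1 new -> 39 infected
Step 12: +1 new -> 40 infected
Step 13: +0 new -> 40 infected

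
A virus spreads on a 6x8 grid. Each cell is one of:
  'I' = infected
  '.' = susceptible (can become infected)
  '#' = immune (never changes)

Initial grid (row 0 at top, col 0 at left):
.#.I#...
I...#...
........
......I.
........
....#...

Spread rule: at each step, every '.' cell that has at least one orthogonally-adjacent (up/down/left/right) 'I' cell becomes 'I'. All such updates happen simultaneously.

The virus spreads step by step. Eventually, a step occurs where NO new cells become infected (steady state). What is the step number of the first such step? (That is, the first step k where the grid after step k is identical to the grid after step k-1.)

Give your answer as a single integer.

Step 0 (initial): 3 infected
Step 1: +9 new -> 12 infected
Step 2: +11 new -> 23 infected
Step 3: +11 new -> 34 infected
Step 4: +6 new -> 40 infected
Step 5: +3 new -> 43 infected
Step 6: +1 new -> 44 infected
Step 7: +0 new -> 44 infected

Answer: 7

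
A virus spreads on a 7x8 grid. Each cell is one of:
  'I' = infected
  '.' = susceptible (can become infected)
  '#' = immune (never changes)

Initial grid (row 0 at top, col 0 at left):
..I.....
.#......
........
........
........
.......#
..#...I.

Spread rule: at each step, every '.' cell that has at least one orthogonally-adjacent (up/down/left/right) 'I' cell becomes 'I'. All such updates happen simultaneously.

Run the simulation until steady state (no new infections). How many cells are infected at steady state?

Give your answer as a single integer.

Answer: 53

Derivation:
Step 0 (initial): 2 infected
Step 1: +6 new -> 8 infected
Step 2: +7 new -> 15 infected
Step 3: +11 new -> 26 infected
Step 4: +12 new -> 38 infected
Step 5: +9 new -> 47 infected
Step 6: +3 new -> 50 infected
Step 7: +2 new -> 52 infected
Step 8: +1 new -> 53 infected
Step 9: +0 new -> 53 infected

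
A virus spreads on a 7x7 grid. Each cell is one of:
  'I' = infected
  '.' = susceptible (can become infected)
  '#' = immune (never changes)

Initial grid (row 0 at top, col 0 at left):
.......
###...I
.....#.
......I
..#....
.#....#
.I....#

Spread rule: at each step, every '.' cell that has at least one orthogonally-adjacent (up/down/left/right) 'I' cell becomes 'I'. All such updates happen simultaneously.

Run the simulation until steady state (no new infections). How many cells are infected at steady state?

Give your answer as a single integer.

Step 0 (initial): 3 infected
Step 1: +7 new -> 10 infected
Step 2: +7 new -> 17 infected
Step 3: +9 new -> 26 infected
Step 4: +8 new -> 34 infected
Step 5: +4 new -> 38 infected
Step 6: +2 new -> 40 infected
Step 7: +1 new -> 41 infected
Step 8: +0 new -> 41 infected

Answer: 41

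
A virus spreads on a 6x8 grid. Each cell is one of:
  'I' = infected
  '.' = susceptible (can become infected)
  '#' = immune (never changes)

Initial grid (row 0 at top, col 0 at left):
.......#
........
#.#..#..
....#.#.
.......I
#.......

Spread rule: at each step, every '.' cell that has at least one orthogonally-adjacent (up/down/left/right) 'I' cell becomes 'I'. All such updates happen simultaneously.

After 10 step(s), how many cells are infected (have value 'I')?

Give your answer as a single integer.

Answer: 40

Derivation:
Step 0 (initial): 1 infected
Step 1: +3 new -> 4 infected
Step 2: +3 new -> 7 infected
Step 3: +5 new -> 12 infected
Step 4: +3 new -> 15 infected
Step 5: +5 new -> 20 infected
Step 6: +6 new -> 26 infected
Step 7: +6 new -> 32 infected
Step 8: +4 new -> 36 infected
Step 9: +2 new -> 38 infected
Step 10: +2 new -> 40 infected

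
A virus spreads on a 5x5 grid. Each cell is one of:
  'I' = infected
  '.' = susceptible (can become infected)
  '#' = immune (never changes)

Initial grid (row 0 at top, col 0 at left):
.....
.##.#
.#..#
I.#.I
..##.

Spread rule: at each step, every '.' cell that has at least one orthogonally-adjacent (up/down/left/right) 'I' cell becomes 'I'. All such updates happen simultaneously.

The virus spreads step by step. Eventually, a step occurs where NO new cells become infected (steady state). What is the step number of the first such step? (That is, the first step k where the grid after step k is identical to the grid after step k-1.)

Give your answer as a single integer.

Step 0 (initial): 2 infected
Step 1: +5 new -> 7 infected
Step 2: +3 new -> 10 infected
Step 3: +3 new -> 13 infected
Step 4: +2 new -> 15 infected
Step 5: +2 new -> 17 infected
Step 6: +0 new -> 17 infected

Answer: 6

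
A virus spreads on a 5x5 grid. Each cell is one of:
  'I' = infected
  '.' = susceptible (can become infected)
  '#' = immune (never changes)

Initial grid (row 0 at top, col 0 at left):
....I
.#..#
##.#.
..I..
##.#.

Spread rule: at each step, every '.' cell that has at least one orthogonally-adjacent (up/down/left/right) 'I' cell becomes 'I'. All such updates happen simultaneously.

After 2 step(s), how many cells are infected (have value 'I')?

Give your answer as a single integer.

Step 0 (initial): 2 infected
Step 1: +5 new -> 7 infected
Step 2: +5 new -> 12 infected

Answer: 12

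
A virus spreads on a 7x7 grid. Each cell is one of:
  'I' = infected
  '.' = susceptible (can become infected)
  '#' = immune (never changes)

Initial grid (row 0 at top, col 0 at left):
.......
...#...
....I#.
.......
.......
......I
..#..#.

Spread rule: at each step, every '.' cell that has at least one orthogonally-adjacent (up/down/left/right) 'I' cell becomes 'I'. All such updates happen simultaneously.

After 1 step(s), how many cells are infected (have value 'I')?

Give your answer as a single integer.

Step 0 (initial): 2 infected
Step 1: +6 new -> 8 infected

Answer: 8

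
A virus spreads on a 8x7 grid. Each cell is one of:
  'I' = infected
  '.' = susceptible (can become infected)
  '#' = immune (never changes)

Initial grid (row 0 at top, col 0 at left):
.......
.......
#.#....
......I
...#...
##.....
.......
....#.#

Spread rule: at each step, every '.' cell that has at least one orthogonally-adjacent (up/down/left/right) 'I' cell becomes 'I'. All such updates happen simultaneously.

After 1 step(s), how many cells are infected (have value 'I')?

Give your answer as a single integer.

Step 0 (initial): 1 infected
Step 1: +3 new -> 4 infected

Answer: 4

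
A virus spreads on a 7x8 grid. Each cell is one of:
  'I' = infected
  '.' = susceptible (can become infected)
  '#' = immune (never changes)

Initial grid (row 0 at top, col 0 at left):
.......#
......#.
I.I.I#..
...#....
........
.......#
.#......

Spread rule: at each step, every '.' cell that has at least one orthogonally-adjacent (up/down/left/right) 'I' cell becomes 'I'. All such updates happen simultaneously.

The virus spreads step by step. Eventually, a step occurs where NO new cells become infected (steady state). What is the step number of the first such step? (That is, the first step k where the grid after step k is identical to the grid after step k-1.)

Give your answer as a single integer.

Step 0 (initial): 3 infected
Step 1: +8 new -> 11 infected
Step 2: +11 new -> 22 infected
Step 3: +10 new -> 32 infected
Step 4: +10 new -> 42 infected
Step 5: +5 new -> 47 infected
Step 6: +2 new -> 49 infected
Step 7: +1 new -> 50 infected
Step 8: +0 new -> 50 infected

Answer: 8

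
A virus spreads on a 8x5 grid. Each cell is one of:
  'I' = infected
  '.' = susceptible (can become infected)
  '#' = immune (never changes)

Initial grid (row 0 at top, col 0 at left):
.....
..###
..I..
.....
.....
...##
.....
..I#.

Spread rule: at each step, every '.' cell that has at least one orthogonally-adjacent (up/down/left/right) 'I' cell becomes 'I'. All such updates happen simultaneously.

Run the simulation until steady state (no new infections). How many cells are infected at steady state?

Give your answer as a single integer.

Step 0 (initial): 2 infected
Step 1: +5 new -> 7 infected
Step 2: +10 new -> 17 infected
Step 3: +9 new -> 26 infected
Step 4: +6 new -> 32 infected
Step 5: +1 new -> 33 infected
Step 6: +1 new -> 34 infected
Step 7: +0 new -> 34 infected

Answer: 34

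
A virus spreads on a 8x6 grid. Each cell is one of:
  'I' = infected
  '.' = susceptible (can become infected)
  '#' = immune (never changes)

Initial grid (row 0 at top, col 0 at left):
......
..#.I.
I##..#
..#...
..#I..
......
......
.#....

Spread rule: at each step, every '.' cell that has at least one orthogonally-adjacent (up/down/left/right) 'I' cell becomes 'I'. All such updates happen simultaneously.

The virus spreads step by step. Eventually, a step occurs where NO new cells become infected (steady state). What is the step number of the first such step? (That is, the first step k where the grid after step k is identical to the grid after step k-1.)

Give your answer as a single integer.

Answer: 6

Derivation:
Step 0 (initial): 3 infected
Step 1: +9 new -> 12 infected
Step 2: +12 new -> 24 infected
Step 3: +10 new -> 34 infected
Step 4: +5 new -> 39 infected
Step 5: +2 new -> 41 infected
Step 6: +0 new -> 41 infected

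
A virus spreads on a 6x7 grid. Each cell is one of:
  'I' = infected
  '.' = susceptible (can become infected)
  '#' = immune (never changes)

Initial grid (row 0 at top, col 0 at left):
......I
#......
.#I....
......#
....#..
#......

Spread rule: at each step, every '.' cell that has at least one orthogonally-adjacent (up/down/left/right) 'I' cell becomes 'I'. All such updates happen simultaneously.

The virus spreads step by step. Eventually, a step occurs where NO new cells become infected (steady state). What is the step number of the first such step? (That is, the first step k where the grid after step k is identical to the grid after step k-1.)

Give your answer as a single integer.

Answer: 8

Derivation:
Step 0 (initial): 2 infected
Step 1: +5 new -> 7 infected
Step 2: +10 new -> 17 infected
Step 3: +9 new -> 26 infected
Step 4: +6 new -> 32 infected
Step 5: +2 new -> 34 infected
Step 6: +2 new -> 36 infected
Step 7: +1 new -> 37 infected
Step 8: +0 new -> 37 infected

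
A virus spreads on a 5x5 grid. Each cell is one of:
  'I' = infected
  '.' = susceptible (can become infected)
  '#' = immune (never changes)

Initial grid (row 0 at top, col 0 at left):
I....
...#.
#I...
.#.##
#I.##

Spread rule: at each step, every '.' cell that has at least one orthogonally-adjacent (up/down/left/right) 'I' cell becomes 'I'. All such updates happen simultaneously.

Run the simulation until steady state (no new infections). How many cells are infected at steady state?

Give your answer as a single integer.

Step 0 (initial): 3 infected
Step 1: +5 new -> 8 infected
Step 2: +4 new -> 12 infected
Step 3: +2 new -> 14 infected
Step 4: +2 new -> 16 infected
Step 5: +0 new -> 16 infected

Answer: 16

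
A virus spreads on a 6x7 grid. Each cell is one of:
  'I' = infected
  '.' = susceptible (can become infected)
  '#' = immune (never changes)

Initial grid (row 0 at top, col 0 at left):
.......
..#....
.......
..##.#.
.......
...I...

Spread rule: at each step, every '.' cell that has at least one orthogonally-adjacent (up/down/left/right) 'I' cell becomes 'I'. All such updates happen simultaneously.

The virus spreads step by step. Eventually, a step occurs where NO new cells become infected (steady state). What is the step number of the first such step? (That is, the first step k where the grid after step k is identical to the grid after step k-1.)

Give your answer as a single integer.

Step 0 (initial): 1 infected
Step 1: +3 new -> 4 infected
Step 2: +4 new -> 8 infected
Step 3: +5 new -> 13 infected
Step 4: +4 new -> 17 infected
Step 5: +6 new -> 23 infected
Step 6: +7 new -> 30 infected
Step 7: +5 new -> 35 infected
Step 8: +3 new -> 38 infected
Step 9: +0 new -> 38 infected

Answer: 9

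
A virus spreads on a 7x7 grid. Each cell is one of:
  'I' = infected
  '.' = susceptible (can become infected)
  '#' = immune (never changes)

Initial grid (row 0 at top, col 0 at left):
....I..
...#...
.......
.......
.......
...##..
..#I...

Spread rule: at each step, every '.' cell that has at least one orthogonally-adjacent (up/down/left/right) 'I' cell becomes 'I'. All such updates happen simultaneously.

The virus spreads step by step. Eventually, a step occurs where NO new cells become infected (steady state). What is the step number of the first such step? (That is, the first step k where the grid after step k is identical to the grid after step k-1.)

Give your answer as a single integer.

Answer: 11

Derivation:
Step 0 (initial): 2 infected
Step 1: +4 new -> 6 infected
Step 2: +5 new -> 11 infected
Step 3: +8 new -> 19 infected
Step 4: +9 new -> 28 infected
Step 5: +6 new -> 34 infected
Step 6: +3 new -> 37 infected
Step 7: +3 new -> 40 infected
Step 8: +2 new -> 42 infected
Step 9: +2 new -> 44 infected
Step 10: +1 new -> 45 infected
Step 11: +0 new -> 45 infected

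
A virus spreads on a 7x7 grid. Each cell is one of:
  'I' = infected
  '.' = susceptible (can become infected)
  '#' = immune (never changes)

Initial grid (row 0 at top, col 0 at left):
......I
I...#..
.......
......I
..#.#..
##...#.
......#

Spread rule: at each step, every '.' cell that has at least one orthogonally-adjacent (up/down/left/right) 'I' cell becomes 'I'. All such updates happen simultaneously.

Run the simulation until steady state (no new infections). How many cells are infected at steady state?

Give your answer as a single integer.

Answer: 42

Derivation:
Step 0 (initial): 3 infected
Step 1: +8 new -> 11 infected
Step 2: +10 new -> 21 infected
Step 3: +8 new -> 29 infected
Step 4: +4 new -> 33 infected
Step 5: +1 new -> 34 infected
Step 6: +3 new -> 37 infected
Step 7: +2 new -> 39 infected
Step 8: +2 new -> 41 infected
Step 9: +1 new -> 42 infected
Step 10: +0 new -> 42 infected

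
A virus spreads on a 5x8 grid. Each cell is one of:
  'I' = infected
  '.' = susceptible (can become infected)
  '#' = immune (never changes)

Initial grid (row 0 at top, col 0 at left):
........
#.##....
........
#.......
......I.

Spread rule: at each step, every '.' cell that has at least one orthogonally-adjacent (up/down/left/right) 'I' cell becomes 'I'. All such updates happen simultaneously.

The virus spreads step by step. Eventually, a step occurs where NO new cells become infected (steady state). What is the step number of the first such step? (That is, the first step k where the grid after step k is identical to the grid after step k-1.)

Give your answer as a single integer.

Answer: 11

Derivation:
Step 0 (initial): 1 infected
Step 1: +3 new -> 4 infected
Step 2: +4 new -> 8 infected
Step 3: +5 new -> 13 infected
Step 4: +6 new -> 19 infected
Step 5: +6 new -> 25 infected
Step 6: +4 new -> 29 infected
Step 7: +2 new -> 31 infected
Step 8: +3 new -> 34 infected
Step 9: +1 new -> 35 infected
Step 10: +1 new -> 36 infected
Step 11: +0 new -> 36 infected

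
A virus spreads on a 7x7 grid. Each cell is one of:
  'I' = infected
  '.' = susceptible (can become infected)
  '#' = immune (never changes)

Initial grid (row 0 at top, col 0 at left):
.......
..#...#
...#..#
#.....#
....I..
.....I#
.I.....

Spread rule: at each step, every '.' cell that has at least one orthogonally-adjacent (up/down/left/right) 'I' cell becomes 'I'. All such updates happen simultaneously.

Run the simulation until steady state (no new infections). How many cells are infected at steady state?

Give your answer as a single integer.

Answer: 42

Derivation:
Step 0 (initial): 3 infected
Step 1: +8 new -> 11 infected
Step 2: +12 new -> 23 infected
Step 3: +5 new -> 28 infected
Step 4: +5 new -> 33 infected
Step 5: +4 new -> 37 infected
Step 6: +4 new -> 41 infected
Step 7: +1 new -> 42 infected
Step 8: +0 new -> 42 infected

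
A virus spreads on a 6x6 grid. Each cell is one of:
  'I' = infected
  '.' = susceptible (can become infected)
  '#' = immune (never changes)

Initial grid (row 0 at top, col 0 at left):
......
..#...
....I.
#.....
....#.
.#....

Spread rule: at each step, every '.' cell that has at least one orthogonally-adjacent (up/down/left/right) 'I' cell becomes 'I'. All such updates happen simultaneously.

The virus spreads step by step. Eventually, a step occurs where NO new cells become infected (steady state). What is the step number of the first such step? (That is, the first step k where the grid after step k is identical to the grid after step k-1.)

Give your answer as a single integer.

Answer: 8

Derivation:
Step 0 (initial): 1 infected
Step 1: +4 new -> 5 infected
Step 2: +6 new -> 11 infected
Step 3: +6 new -> 17 infected
Step 4: +7 new -> 24 infected
Step 5: +5 new -> 29 infected
Step 6: +2 new -> 31 infected
Step 7: +1 new -> 32 infected
Step 8: +0 new -> 32 infected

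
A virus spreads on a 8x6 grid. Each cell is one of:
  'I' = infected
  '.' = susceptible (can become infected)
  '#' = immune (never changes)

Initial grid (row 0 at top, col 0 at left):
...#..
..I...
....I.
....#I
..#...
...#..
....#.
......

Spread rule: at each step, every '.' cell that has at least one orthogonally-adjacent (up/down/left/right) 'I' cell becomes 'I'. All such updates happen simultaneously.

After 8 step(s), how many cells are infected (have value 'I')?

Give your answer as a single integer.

Step 0 (initial): 3 infected
Step 1: +8 new -> 11 infected
Step 2: +9 new -> 20 infected
Step 3: +7 new -> 27 infected
Step 4: +3 new -> 30 infected
Step 5: +3 new -> 33 infected
Step 6: +4 new -> 37 infected
Step 7: +5 new -> 42 infected
Step 8: +1 new -> 43 infected

Answer: 43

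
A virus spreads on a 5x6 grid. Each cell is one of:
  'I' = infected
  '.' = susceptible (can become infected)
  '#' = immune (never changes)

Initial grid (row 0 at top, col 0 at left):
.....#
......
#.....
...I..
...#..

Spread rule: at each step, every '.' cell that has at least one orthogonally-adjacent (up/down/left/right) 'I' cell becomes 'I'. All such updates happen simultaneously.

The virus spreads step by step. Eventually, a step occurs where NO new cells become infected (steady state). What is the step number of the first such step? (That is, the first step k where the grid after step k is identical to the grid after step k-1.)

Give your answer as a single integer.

Step 0 (initial): 1 infected
Step 1: +3 new -> 4 infected
Step 2: +7 new -> 11 infected
Step 3: +8 new -> 19 infected
Step 4: +5 new -> 24 infected
Step 5: +2 new -> 26 infected
Step 6: +1 new -> 27 infected
Step 7: +0 new -> 27 infected

Answer: 7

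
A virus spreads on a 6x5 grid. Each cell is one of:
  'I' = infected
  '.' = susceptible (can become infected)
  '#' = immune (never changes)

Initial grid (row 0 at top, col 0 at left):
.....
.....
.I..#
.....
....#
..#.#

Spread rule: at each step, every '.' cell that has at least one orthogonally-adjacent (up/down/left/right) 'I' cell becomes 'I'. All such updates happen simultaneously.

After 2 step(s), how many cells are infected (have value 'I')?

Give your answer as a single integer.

Step 0 (initial): 1 infected
Step 1: +4 new -> 5 infected
Step 2: +7 new -> 12 infected

Answer: 12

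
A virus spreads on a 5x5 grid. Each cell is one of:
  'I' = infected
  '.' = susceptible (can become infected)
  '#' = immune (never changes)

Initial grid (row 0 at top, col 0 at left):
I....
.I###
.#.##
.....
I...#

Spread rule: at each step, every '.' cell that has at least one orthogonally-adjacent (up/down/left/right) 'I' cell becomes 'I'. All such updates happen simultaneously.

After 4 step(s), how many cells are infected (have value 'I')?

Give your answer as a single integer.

Answer: 17

Derivation:
Step 0 (initial): 3 infected
Step 1: +4 new -> 7 infected
Step 2: +4 new -> 11 infected
Step 3: +3 new -> 14 infected
Step 4: +3 new -> 17 infected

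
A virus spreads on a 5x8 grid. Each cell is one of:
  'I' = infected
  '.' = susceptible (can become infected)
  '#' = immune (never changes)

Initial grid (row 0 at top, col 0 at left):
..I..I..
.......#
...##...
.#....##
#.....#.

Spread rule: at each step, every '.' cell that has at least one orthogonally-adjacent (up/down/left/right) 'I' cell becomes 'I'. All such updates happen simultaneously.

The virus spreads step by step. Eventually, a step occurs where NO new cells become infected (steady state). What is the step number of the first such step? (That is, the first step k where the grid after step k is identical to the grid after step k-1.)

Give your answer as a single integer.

Step 0 (initial): 2 infected
Step 1: +6 new -> 8 infected
Step 2: +8 new -> 16 infected
Step 3: +5 new -> 21 infected
Step 4: +6 new -> 27 infected
Step 5: +4 new -> 31 infected
Step 6: +0 new -> 31 infected

Answer: 6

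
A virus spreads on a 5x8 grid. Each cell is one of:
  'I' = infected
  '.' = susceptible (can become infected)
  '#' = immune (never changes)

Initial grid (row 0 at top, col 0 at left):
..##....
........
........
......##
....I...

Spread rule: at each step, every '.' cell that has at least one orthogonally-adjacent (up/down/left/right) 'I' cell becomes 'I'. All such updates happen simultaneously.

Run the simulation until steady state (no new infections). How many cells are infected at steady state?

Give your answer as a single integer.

Answer: 36

Derivation:
Step 0 (initial): 1 infected
Step 1: +3 new -> 4 infected
Step 2: +5 new -> 9 infected
Step 3: +6 new -> 15 infected
Step 4: +7 new -> 22 infected
Step 5: +6 new -> 28 infected
Step 6: +4 new -> 32 infected
Step 7: +3 new -> 35 infected
Step 8: +1 new -> 36 infected
Step 9: +0 new -> 36 infected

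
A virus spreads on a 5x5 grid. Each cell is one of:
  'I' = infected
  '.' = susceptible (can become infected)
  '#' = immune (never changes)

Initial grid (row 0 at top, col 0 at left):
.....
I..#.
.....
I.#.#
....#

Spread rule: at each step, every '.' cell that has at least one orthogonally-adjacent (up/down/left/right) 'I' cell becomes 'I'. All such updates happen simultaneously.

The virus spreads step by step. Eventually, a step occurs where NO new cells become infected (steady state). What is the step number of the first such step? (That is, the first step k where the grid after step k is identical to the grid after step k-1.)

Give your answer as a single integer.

Step 0 (initial): 2 infected
Step 1: +5 new -> 7 infected
Step 2: +4 new -> 11 infected
Step 3: +3 new -> 14 infected
Step 4: +3 new -> 17 infected
Step 5: +3 new -> 20 infected
Step 6: +1 new -> 21 infected
Step 7: +0 new -> 21 infected

Answer: 7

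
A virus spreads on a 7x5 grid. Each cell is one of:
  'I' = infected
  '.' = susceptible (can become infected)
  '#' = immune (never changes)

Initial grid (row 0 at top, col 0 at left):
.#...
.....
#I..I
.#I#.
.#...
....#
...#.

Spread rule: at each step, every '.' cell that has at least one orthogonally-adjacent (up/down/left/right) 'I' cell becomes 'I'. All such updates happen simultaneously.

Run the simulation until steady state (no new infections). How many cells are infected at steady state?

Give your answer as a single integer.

Answer: 27

Derivation:
Step 0 (initial): 3 infected
Step 1: +6 new -> 9 infected
Step 2: +7 new -> 16 infected
Step 3: +6 new -> 22 infected
Step 4: +2 new -> 24 infected
Step 5: +2 new -> 26 infected
Step 6: +1 new -> 27 infected
Step 7: +0 new -> 27 infected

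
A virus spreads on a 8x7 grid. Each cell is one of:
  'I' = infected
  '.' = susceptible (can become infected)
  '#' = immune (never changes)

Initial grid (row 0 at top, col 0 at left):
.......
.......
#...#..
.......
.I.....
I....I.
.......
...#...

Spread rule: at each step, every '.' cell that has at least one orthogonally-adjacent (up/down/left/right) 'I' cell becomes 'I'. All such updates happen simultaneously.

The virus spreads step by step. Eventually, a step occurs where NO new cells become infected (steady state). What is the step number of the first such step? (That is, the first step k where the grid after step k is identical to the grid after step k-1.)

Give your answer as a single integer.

Answer: 7

Derivation:
Step 0 (initial): 3 infected
Step 1: +9 new -> 12 infected
Step 2: +14 new -> 26 infected
Step 3: +11 new -> 37 infected
Step 4: +7 new -> 44 infected
Step 5: +6 new -> 50 infected
Step 6: +3 new -> 53 infected
Step 7: +0 new -> 53 infected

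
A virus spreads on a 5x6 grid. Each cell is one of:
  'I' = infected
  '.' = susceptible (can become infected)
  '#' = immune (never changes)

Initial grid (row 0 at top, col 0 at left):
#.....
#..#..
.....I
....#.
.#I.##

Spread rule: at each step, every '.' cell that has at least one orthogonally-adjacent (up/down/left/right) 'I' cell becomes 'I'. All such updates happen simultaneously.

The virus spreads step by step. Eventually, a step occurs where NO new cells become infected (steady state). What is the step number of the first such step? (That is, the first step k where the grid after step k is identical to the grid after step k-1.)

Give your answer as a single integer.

Step 0 (initial): 2 infected
Step 1: +5 new -> 7 infected
Step 2: +6 new -> 13 infected
Step 3: +4 new -> 17 infected
Step 4: +5 new -> 22 infected
Step 5: +1 new -> 23 infected
Step 6: +0 new -> 23 infected

Answer: 6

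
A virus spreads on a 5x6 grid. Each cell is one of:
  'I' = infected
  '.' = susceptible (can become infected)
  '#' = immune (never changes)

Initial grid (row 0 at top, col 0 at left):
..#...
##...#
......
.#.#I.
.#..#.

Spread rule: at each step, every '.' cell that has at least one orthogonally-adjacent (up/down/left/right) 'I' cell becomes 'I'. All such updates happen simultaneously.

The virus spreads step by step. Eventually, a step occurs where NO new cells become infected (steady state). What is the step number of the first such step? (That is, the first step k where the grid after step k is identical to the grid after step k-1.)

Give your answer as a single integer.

Answer: 8

Derivation:
Step 0 (initial): 1 infected
Step 1: +2 new -> 3 infected
Step 2: +4 new -> 7 infected
Step 3: +3 new -> 10 infected
Step 4: +5 new -> 15 infected
Step 5: +2 new -> 17 infected
Step 6: +2 new -> 19 infected
Step 7: +1 new -> 20 infected
Step 8: +0 new -> 20 infected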